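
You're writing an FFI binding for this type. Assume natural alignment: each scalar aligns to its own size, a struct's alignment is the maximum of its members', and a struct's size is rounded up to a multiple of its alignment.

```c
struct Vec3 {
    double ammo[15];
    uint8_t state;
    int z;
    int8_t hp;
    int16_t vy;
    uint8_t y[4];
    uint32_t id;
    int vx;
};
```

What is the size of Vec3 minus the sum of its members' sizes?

4

0..120  ammo  (120B, 8-aligned)
120..121  state  (1B, 1-aligned)
121..124  -- padding (3B)
124..128  z  (4B, 4-aligned)
128..129  hp  (1B, 1-aligned)
129..130  -- padding (1B)
130..132  vy  (2B, 2-aligned)
132..136  y  (4B, 1-aligned)
136..140  id  (4B, 4-aligned)
140..144  vx  (4B, 4-aligned)
sizeof = 144, alignof = 8
data bytes 140, size 144 → padding 4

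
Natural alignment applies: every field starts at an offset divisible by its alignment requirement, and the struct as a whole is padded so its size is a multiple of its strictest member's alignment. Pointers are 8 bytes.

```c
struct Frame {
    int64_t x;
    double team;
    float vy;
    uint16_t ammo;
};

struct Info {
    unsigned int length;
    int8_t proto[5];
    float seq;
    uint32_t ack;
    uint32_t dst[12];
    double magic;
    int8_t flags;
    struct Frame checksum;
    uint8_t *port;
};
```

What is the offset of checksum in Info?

88

Frame: 0..8  x  (8B, 8-aligned); 8..16  team  (8B, 8-aligned); 16..20  vy  (4B, 4-aligned); 20..22  ammo  (2B, 2-aligned); 22..24  -- tail padding (2B); sizeof = 24, alignof = 8
0..4  length  (4B, 4-aligned)
4..9  proto  (5B, 1-aligned)
9..12  -- padding (3B)
12..16  seq  (4B, 4-aligned)
16..20  ack  (4B, 4-aligned)
20..68  dst  (48B, 4-aligned)
68..72  -- padding (4B)
72..80  magic  (8B, 8-aligned)
80..81  flags  (1B, 1-aligned)
81..88  -- padding (7B)
88..112  checksum  (24B, 8-aligned)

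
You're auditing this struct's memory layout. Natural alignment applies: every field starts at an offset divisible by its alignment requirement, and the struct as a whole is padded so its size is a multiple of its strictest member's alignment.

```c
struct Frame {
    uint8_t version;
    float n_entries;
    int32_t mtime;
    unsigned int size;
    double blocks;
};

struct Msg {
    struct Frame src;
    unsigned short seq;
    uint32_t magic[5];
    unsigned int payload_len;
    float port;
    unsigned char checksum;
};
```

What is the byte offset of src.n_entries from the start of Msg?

Frame: version at 0 (size 1, align 1) → ends 1; pad 3 to align 4 for n_entries; n_entries at 4 (size 4, align 4) → ends 8; mtime at 8 (size 4, align 4) → ends 12; size at 12 (size 4, align 4) → ends 16; blocks at 16 (size 8, align 8) → ends 24; total 24 bytes, alignment 8
src at 0 (size 24, align 8) → ends 24
within Frame: n_entries at 4
0 + 4 = 4

4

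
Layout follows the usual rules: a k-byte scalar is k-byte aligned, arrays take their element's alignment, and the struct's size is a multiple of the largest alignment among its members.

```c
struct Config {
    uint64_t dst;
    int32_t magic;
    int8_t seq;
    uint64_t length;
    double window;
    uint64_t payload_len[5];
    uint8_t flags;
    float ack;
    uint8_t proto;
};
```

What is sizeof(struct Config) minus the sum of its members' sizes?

dst at 0 (size 8, align 8) → ends 8
magic at 8 (size 4, align 4) → ends 12
seq at 12 (size 1, align 1) → ends 13
pad 3 to align 8 for length
length at 16 (size 8, align 8) → ends 24
window at 24 (size 8, align 8) → ends 32
payload_len at 32 (size 40, align 8) → ends 72
flags at 72 (size 1, align 1) → ends 73
pad 3 to align 4 for ack
ack at 76 (size 4, align 4) → ends 80
proto at 80 (size 1, align 1) → ends 81
tail pad 7 to reach multiple of 8
total 88 bytes, alignment 8
data bytes 75, size 88 → padding 13

13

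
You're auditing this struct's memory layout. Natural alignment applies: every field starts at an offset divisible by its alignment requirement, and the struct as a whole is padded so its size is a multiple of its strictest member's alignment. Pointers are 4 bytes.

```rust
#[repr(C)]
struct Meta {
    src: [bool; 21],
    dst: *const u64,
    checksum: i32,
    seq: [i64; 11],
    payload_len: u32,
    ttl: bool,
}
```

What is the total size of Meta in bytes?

128

0..21  src  (21B, 1-aligned)
21..24  -- padding (3B)
24..28  dst  (4B, 4-aligned)
28..32  checksum  (4B, 4-aligned)
32..120  seq  (88B, 8-aligned)
120..124  payload_len  (4B, 4-aligned)
124..125  ttl  (1B, 1-aligned)
125..128  -- tail padding (3B)
sizeof = 128, alignof = 8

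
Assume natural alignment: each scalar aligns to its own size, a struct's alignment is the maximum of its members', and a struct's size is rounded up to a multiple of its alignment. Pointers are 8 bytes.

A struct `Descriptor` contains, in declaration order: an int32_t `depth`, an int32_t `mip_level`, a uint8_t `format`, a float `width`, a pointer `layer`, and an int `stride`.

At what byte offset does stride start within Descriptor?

24

@0: depth [4B, align 4] → 4
@4: mip_level [4B, align 4] → 8
@8: format [1B, align 1] → 9
+3 pad (align 4)
@12: width [4B, align 4] → 16
@16: layer [8B, align 8] → 24
@24: stride [4B, align 4] → 28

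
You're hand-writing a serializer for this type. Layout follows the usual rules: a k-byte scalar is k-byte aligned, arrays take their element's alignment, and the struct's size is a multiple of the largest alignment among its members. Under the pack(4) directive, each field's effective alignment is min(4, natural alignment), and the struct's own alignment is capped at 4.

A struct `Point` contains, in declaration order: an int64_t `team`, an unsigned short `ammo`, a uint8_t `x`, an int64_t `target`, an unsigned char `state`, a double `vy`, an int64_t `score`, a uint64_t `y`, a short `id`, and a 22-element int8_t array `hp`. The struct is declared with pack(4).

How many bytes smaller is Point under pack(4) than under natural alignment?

natural layout:
  0..8  team  (8B, 8-aligned)
  8..10  ammo  (2B, 2-aligned)
  10..11  x  (1B, 1-aligned)
  11..16  -- padding (5B)
  16..24  target  (8B, 8-aligned)
  24..25  state  (1B, 1-aligned)
  25..32  -- padding (7B)
  32..40  vy  (8B, 8-aligned)
  40..48  score  (8B, 8-aligned)
  48..56  y  (8B, 8-aligned)
  56..58  id  (2B, 2-aligned)
  58..80  hp  (22B, 1-aligned)
  sizeof = 80, alignof = 8
packed(4) layout:
  0..8  team  (8B, 4-aligned)
  8..10  ammo  (2B, 2-aligned)
  10..11  x  (1B, 1-aligned)
  11..12  -- padding (1B)
  12..20  target  (8B, 4-aligned)
  20..21  state  (1B, 1-aligned)
  21..24  -- padding (3B)
  24..32  vy  (8B, 4-aligned)
  32..40  score  (8B, 4-aligned)
  40..48  y  (8B, 4-aligned)
  48..50  id  (2B, 2-aligned)
  50..72  hp  (22B, 1-aligned)
  sizeof = 72, alignof = 4
80 − 72 = 8

8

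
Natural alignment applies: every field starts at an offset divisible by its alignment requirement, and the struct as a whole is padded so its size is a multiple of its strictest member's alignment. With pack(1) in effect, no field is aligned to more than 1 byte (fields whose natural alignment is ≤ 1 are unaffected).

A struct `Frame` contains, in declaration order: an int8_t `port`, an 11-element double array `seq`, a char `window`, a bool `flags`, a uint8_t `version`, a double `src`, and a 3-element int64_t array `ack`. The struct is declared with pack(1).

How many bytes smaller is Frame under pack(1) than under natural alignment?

natural layout:
  @0: port [1B, align 1] → 1
  +7 pad (align 8)
  @8: seq [88B, align 8] → 96
  @96: window [1B, align 1] → 97
  @97: flags [1B, align 1] → 98
  @98: version [1B, align 1] → 99
  +5 pad (align 8)
  @104: src [8B, align 8] → 112
  @112: ack [24B, align 8] → 136
  size 136, align 8
packed(1) layout:
  @0: port [1B, align 1] → 1
  @1: seq [88B, align 1] → 89
  @89: window [1B, align 1] → 90
  @90: flags [1B, align 1] → 91
  @91: version [1B, align 1] → 92
  @92: src [8B, align 1] → 100
  @100: ack [24B, align 1] → 124
  size 124, align 1
136 − 124 = 12

12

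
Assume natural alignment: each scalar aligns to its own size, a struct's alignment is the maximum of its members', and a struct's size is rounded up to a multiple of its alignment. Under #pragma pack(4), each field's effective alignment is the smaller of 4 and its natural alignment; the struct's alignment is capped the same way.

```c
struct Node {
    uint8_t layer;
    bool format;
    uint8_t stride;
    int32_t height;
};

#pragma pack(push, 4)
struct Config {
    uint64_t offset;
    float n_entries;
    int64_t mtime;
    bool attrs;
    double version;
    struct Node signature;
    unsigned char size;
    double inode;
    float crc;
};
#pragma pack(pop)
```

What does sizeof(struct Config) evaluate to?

Node: @0: layer [1B, align 1] → 1; @1: format [1B, align 1] → 2; @2: stride [1B, align 1] → 3; +1 pad (align 4); @4: height [4B, align 4] → 8; size 8, align 4
@0: offset [8B, align 4] → 8
@8: n_entries [4B, align 4] → 12
@12: mtime [8B, align 4] → 20
@20: attrs [1B, align 1] → 21
+3 pad (align 4)
@24: version [8B, align 4] → 32
@32: signature [8B, align 4] → 40
@40: size [1B, align 1] → 41
+3 pad (align 4)
@44: inode [8B, align 4] → 52
@52: crc [4B, align 4] → 56
size 56, align 4

56 bytes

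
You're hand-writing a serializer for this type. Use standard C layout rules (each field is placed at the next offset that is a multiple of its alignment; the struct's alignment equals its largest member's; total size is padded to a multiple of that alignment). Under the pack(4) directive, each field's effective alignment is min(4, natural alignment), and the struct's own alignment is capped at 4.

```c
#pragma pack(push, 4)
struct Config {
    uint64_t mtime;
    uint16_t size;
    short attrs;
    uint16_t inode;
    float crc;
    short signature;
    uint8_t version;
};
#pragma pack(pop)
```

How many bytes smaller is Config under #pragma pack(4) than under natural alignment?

0

natural layout:
  @0: mtime [8B, align 8] → 8
  @8: size [2B, align 2] → 10
  @10: attrs [2B, align 2] → 12
  @12: inode [2B, align 2] → 14
  +2 pad (align 4)
  @16: crc [4B, align 4] → 20
  @20: signature [2B, align 2] → 22
  @22: version [1B, align 1] → 23
  +1 tail pad (align 8)
  size 24, align 8
packed(4) layout:
  @0: mtime [8B, align 4] → 8
  @8: size [2B, align 2] → 10
  @10: attrs [2B, align 2] → 12
  @12: inode [2B, align 2] → 14
  +2 pad (align 4)
  @16: crc [4B, align 4] → 20
  @20: signature [2B, align 2] → 22
  @22: version [1B, align 1] → 23
  +1 tail pad (align 4)
  size 24, align 4
24 − 24 = 0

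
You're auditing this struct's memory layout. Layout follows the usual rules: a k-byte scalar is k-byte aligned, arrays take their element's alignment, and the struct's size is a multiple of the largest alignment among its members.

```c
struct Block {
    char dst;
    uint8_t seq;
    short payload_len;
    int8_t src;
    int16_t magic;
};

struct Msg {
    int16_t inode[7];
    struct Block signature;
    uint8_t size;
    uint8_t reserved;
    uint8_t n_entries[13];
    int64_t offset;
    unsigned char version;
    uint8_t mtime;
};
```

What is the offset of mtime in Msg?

49

Block: @0: dst [1B, align 1] → 1; @1: seq [1B, align 1] → 2; @2: payload_len [2B, align 2] → 4; @4: src [1B, align 1] → 5; +1 pad (align 2); @6: magic [2B, align 2] → 8; size 8, align 2
@0: inode [14B, align 2] → 14
@14: signature [8B, align 2] → 22
@22: size [1B, align 1] → 23
@23: reserved [1B, align 1] → 24
@24: n_entries [13B, align 1] → 37
+3 pad (align 8)
@40: offset [8B, align 8] → 48
@48: version [1B, align 1] → 49
@49: mtime [1B, align 1] → 50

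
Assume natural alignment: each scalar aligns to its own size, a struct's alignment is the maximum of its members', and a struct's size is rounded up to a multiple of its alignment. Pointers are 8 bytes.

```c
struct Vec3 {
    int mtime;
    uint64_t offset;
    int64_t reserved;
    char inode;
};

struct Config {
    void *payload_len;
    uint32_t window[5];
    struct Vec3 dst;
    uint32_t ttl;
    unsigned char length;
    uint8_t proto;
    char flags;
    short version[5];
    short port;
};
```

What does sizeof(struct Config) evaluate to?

Vec3: 0..4  mtime  (4B, 4-aligned); 4..8  -- padding (4B); 8..16  offset  (8B, 8-aligned); 16..24  reserved  (8B, 8-aligned); 24..25  inode  (1B, 1-aligned); 25..32  -- tail padding (7B); sizeof = 32, alignof = 8
0..8  payload_len  (8B, 8-aligned)
8..28  window  (20B, 4-aligned)
28..32  -- padding (4B)
32..64  dst  (32B, 8-aligned)
64..68  ttl  (4B, 4-aligned)
68..69  length  (1B, 1-aligned)
69..70  proto  (1B, 1-aligned)
70..71  flags  (1B, 1-aligned)
71..72  -- padding (1B)
72..82  version  (10B, 2-aligned)
82..84  port  (2B, 2-aligned)
84..88  -- tail padding (4B)
sizeof = 88, alignof = 8

88 bytes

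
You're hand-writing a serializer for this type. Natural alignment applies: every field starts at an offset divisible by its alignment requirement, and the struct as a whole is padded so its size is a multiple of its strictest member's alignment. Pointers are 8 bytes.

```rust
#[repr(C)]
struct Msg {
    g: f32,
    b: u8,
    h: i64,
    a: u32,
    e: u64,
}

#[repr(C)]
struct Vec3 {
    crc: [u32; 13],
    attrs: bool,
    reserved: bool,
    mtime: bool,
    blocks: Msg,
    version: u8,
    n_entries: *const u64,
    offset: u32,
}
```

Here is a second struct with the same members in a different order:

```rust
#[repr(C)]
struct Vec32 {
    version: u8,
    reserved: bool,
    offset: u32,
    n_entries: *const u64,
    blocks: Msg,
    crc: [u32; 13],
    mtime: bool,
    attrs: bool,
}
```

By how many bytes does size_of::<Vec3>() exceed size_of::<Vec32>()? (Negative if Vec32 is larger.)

Msg: 0..4  g  (4B, 4-aligned); 4..5  b  (1B, 1-aligned); 5..8  -- padding (3B); 8..16  h  (8B, 8-aligned); 16..20  a  (4B, 4-aligned); 20..24  -- padding (4B); 24..32  e  (8B, 8-aligned); sizeof = 32, alignof = 8
0..52  crc  (52B, 4-aligned)
52..53  attrs  (1B, 1-aligned)
53..54  reserved  (1B, 1-aligned)
54..55  mtime  (1B, 1-aligned)
55..56  -- padding (1B)
56..88  blocks  (32B, 8-aligned)
88..89  version  (1B, 1-aligned)
89..96  -- padding (7B)
96..104  n_entries  (8B, 8-aligned)
104..108  offset  (4B, 4-aligned)
108..112  -- tail padding (4B)
sizeof = 112, alignof = 8
— Vec32 —
0..1  version  (1B, 1-aligned)
1..2  reserved  (1B, 1-aligned)
2..4  -- padding (2B)
4..8  offset  (4B, 4-aligned)
8..16  n_entries  (8B, 8-aligned)
16..48  blocks  (32B, 8-aligned)
48..100  crc  (52B, 4-aligned)
100..101  mtime  (1B, 1-aligned)
101..102  attrs  (1B, 1-aligned)
102..104  -- tail padding (2B)
sizeof = 104, alignof = 8
112 − 104 = 8

8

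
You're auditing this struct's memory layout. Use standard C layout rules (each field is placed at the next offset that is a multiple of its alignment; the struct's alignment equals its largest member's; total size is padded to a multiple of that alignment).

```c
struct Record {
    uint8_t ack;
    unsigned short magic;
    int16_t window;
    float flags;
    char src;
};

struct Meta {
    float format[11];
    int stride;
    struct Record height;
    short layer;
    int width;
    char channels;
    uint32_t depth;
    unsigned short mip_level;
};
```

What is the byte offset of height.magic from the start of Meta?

50

Record: @0: ack [1B, align 1] → 1; +1 pad (align 2); @2: magic [2B, align 2] → 4; @4: window [2B, align 2] → 6; +2 pad (align 4); @8: flags [4B, align 4] → 12; @12: src [1B, align 1] → 13; +3 tail pad (align 4); size 16, align 4
@0: format [44B, align 4] → 44
@44: stride [4B, align 4] → 48
@48: height [16B, align 4] → 64
within Record: magic at 2
48 + 2 = 50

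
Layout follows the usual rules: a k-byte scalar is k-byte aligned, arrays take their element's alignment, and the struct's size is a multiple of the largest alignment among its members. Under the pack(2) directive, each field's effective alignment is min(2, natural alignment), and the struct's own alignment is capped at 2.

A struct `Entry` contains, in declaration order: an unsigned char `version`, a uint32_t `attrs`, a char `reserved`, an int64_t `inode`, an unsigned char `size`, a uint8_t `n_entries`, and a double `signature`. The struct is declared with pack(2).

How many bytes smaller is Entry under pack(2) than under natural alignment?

natural layout:
  @0: version [1B, align 1] → 1
  +3 pad (align 4)
  @4: attrs [4B, align 4] → 8
  @8: reserved [1B, align 1] → 9
  +7 pad (align 8)
  @16: inode [8B, align 8] → 24
  @24: size [1B, align 1] → 25
  @25: n_entries [1B, align 1] → 26
  +6 pad (align 8)
  @32: signature [8B, align 8] → 40
  size 40, align 8
packed(2) layout:
  @0: version [1B, align 1] → 1
  +1 pad (align 2)
  @2: attrs [4B, align 2] → 6
  @6: reserved [1B, align 1] → 7
  +1 pad (align 2)
  @8: inode [8B, align 2] → 16
  @16: size [1B, align 1] → 17
  @17: n_entries [1B, align 1] → 18
  @18: signature [8B, align 2] → 26
  size 26, align 2
40 − 26 = 14

14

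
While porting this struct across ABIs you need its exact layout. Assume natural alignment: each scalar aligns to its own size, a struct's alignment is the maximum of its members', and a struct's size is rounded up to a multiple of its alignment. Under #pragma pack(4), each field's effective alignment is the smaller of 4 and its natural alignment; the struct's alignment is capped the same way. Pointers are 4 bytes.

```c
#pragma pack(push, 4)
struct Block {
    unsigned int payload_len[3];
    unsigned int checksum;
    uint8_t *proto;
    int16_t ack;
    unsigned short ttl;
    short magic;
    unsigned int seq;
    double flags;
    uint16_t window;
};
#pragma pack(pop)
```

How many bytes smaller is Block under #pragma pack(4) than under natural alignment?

4

natural layout:
  0..12  payload_len  (12B, 4-aligned)
  12..16  checksum  (4B, 4-aligned)
  16..20  proto  (4B, 4-aligned)
  20..22  ack  (2B, 2-aligned)
  22..24  ttl  (2B, 2-aligned)
  24..26  magic  (2B, 2-aligned)
  26..28  -- padding (2B)
  28..32  seq  (4B, 4-aligned)
  32..40  flags  (8B, 8-aligned)
  40..42  window  (2B, 2-aligned)
  42..48  -- tail padding (6B)
  sizeof = 48, alignof = 8
packed(4) layout:
  0..12  payload_len  (12B, 4-aligned)
  12..16  checksum  (4B, 4-aligned)
  16..20  proto  (4B, 4-aligned)
  20..22  ack  (2B, 2-aligned)
  22..24  ttl  (2B, 2-aligned)
  24..26  magic  (2B, 2-aligned)
  26..28  -- padding (2B)
  28..32  seq  (4B, 4-aligned)
  32..40  flags  (8B, 4-aligned)
  40..42  window  (2B, 2-aligned)
  42..44  -- tail padding (2B)
  sizeof = 44, alignof = 4
48 − 44 = 4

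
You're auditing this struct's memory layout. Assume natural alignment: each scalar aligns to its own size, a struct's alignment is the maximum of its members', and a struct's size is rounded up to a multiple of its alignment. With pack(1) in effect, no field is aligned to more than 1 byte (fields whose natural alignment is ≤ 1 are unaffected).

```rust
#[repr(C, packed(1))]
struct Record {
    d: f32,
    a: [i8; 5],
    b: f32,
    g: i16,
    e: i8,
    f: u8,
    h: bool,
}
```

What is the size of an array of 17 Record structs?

0..4  d  (4B, 1-aligned)
4..9  a  (5B, 1-aligned)
9..13  b  (4B, 1-aligned)
13..15  g  (2B, 1-aligned)
15..16  e  (1B, 1-aligned)
16..17  f  (1B, 1-aligned)
17..18  h  (1B, 1-aligned)
sizeof = 18, alignof = 1
array of 17: 17 × 18 = 306

306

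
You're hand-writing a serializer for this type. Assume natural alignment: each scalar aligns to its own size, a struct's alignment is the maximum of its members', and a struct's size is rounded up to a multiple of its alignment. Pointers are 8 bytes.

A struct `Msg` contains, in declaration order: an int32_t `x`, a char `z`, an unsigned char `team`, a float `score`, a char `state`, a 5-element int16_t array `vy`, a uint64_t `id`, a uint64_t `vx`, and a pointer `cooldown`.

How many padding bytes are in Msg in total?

0..4  x  (4B, 4-aligned)
4..5  z  (1B, 1-aligned)
5..6  team  (1B, 1-aligned)
6..8  -- padding (2B)
8..12  score  (4B, 4-aligned)
12..13  state  (1B, 1-aligned)
13..14  -- padding (1B)
14..24  vy  (10B, 2-aligned)
24..32  id  (8B, 8-aligned)
32..40  vx  (8B, 8-aligned)
40..48  cooldown  (8B, 8-aligned)
sizeof = 48, alignof = 8
data bytes 45, size 48 → padding 3

3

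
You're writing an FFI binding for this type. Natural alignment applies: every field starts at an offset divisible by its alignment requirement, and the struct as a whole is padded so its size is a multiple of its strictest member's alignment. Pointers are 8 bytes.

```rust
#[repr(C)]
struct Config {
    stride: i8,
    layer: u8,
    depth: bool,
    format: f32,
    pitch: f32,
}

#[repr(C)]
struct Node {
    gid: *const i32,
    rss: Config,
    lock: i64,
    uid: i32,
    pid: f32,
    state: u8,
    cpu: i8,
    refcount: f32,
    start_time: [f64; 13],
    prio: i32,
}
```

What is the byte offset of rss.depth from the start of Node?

10

Config: @0: stride [1B, align 1] → 1; @1: layer [1B, align 1] → 2; @2: depth [1B, align 1] → 3; +1 pad (align 4); @4: format [4B, align 4] → 8; @8: pitch [4B, align 4] → 12; size 12, align 4
@0: gid [8B, align 8] → 8
@8: rss [12B, align 4] → 20
within Config: depth at 2
8 + 2 = 10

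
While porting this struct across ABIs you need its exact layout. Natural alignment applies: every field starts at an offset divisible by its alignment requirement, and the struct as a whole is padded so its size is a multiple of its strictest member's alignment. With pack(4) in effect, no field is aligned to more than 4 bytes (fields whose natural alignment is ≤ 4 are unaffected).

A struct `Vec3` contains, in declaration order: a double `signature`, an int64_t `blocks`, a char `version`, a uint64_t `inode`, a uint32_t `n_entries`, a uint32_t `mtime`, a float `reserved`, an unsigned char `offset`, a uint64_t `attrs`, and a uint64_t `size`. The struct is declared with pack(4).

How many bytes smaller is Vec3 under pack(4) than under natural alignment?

4

natural layout:
  signature at 0 (size 8, align 8) → ends 8
  blocks at 8 (size 8, align 8) → ends 16
  version at 16 (size 1, align 1) → ends 17
  pad 7 to align 8 for inode
  inode at 24 (size 8, align 8) → ends 32
  n_entries at 32 (size 4, align 4) → ends 36
  mtime at 36 (size 4, align 4) → ends 40
  reserved at 40 (size 4, align 4) → ends 44
  offset at 44 (size 1, align 1) → ends 45
  pad 3 to align 8 for attrs
  attrs at 48 (size 8, align 8) → ends 56
  size at 56 (size 8, align 8) → ends 64
  total 64 bytes, alignment 8
packed(4) layout:
  signature at 0 (size 8, align 4) → ends 8
  blocks at 8 (size 8, align 4) → ends 16
  version at 16 (size 1, align 1) → ends 17
  pad 3 to align 4 for inode
  inode at 20 (size 8, align 4) → ends 28
  n_entries at 28 (size 4, align 4) → ends 32
  mtime at 32 (size 4, align 4) → ends 36
  reserved at 36 (size 4, align 4) → ends 40
  offset at 40 (size 1, align 1) → ends 41
  pad 3 to align 4 for attrs
  attrs at 44 (size 8, align 4) → ends 52
  size at 52 (size 8, align 4) → ends 60
  total 60 bytes, alignment 4
64 − 60 = 4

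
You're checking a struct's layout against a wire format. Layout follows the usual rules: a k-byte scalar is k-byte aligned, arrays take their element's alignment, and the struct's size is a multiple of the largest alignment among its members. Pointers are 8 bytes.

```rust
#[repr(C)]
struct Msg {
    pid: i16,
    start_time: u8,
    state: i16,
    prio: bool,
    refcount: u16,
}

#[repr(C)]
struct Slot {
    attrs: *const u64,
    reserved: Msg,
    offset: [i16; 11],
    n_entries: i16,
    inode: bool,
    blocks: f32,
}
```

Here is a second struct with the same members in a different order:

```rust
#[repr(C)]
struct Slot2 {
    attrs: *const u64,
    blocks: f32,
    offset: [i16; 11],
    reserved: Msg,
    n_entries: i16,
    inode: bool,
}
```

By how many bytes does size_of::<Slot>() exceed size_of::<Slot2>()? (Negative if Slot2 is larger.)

0

Msg: 0..2  pid  (2B, 2-aligned); 2..3  start_time  (1B, 1-aligned); 3..4  -- padding (1B); 4..6  state  (2B, 2-aligned); 6..7  prio  (1B, 1-aligned); 7..8  -- padding (1B); 8..10  refcount  (2B, 2-aligned); sizeof = 10, alignof = 2
0..8  attrs  (8B, 8-aligned)
8..18  reserved  (10B, 2-aligned)
18..40  offset  (22B, 2-aligned)
40..42  n_entries  (2B, 2-aligned)
42..43  inode  (1B, 1-aligned)
43..44  -- padding (1B)
44..48  blocks  (4B, 4-aligned)
sizeof = 48, alignof = 8
— Slot2 —
0..8  attrs  (8B, 8-aligned)
8..12  blocks  (4B, 4-aligned)
12..34  offset  (22B, 2-aligned)
34..44  reserved  (10B, 2-aligned)
44..46  n_entries  (2B, 2-aligned)
46..47  inode  (1B, 1-aligned)
47..48  -- tail padding (1B)
sizeof = 48, alignof = 8
48 − 48 = 0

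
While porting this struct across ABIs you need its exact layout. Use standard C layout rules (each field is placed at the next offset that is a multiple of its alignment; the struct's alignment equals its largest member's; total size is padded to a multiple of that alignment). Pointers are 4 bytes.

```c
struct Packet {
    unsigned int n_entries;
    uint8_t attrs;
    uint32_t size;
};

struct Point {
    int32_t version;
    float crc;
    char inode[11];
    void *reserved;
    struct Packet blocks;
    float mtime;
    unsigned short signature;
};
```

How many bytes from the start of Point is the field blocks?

24

Packet: 0..4  n_entries  (4B, 4-aligned); 4..5  attrs  (1B, 1-aligned); 5..8  -- padding (3B); 8..12  size  (4B, 4-aligned); sizeof = 12, alignof = 4
0..4  version  (4B, 4-aligned)
4..8  crc  (4B, 4-aligned)
8..19  inode  (11B, 1-aligned)
19..20  -- padding (1B)
20..24  reserved  (4B, 4-aligned)
24..36  blocks  (12B, 4-aligned)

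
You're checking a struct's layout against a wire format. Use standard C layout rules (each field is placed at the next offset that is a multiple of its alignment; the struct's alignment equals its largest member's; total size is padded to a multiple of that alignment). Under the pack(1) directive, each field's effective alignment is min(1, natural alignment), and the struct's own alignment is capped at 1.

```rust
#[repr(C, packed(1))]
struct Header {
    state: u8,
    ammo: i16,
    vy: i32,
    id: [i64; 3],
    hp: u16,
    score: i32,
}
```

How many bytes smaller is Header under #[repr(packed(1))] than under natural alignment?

3

natural layout:
  @0: state [1B, align 1] → 1
  +1 pad (align 2)
  @2: ammo [2B, align 2] → 4
  @4: vy [4B, align 4] → 8
  @8: id [24B, align 8] → 32
  @32: hp [2B, align 2] → 34
  +2 pad (align 4)
  @36: score [4B, align 4] → 40
  size 40, align 8
packed(1) layout:
  @0: state [1B, align 1] → 1
  @1: ammo [2B, align 1] → 3
  @3: vy [4B, align 1] → 7
  @7: id [24B, align 1] → 31
  @31: hp [2B, align 1] → 33
  @33: score [4B, align 1] → 37
  size 37, align 1
40 − 37 = 3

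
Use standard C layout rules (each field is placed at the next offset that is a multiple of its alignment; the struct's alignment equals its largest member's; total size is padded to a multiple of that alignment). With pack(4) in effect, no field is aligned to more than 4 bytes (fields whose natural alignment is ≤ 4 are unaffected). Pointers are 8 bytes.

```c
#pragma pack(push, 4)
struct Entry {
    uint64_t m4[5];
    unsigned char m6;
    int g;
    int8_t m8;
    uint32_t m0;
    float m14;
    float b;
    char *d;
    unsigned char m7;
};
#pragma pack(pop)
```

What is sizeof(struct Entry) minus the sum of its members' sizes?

0..40  m4  (40B, 4-aligned)
40..41  m6  (1B, 1-aligned)
41..44  -- padding (3B)
44..48  g  (4B, 4-aligned)
48..49  m8  (1B, 1-aligned)
49..52  -- padding (3B)
52..56  m0  (4B, 4-aligned)
56..60  m14  (4B, 4-aligned)
60..64  b  (4B, 4-aligned)
64..72  d  (8B, 4-aligned)
72..73  m7  (1B, 1-aligned)
73..76  -- tail padding (3B)
sizeof = 76, alignof = 4
data bytes 67, size 76 → padding 9

9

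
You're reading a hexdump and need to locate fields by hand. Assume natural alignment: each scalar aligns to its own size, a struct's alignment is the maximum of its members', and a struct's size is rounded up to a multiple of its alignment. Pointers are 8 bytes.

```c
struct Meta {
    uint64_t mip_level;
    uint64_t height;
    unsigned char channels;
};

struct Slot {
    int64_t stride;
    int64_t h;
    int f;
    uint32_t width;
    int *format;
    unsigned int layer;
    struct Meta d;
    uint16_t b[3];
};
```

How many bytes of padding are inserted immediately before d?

4

Meta: @0: mip_level [8B, align 8] → 8; @8: height [8B, align 8] → 16; @16: channels [1B, align 1] → 17; +7 tail pad (align 8); size 24, align 8
@0: stride [8B, align 8] → 8
@8: h [8B, align 8] → 16
@16: f [4B, align 4] → 20
@20: width [4B, align 4] → 24
@24: format [8B, align 8] → 32
@32: layer [4B, align 4] → 36
+4 pad (align 8)
@40: d [24B, align 8] → 64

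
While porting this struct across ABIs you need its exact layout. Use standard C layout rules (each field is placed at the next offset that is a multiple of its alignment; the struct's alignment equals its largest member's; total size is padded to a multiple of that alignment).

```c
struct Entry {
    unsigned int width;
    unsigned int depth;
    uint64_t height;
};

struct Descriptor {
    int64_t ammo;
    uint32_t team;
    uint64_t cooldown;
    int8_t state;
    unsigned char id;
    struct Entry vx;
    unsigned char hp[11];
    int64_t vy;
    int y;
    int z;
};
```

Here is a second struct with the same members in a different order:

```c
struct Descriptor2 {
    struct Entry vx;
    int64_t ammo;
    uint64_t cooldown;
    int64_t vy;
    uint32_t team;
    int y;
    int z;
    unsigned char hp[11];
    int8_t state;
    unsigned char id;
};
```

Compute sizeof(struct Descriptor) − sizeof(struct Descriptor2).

8

Entry: width at 0 (size 4, align 4) → ends 4; depth at 4 (size 4, align 4) → ends 8; height at 8 (size 8, align 8) → ends 16; total 16 bytes, alignment 8
ammo at 0 (size 8, align 8) → ends 8
team at 8 (size 4, align 4) → ends 12
pad 4 to align 8 for cooldown
cooldown at 16 (size 8, align 8) → ends 24
state at 24 (size 1, align 1) → ends 25
id at 25 (size 1, align 1) → ends 26
pad 6 to align 8 for vx
vx at 32 (size 16, align 8) → ends 48
hp at 48 (size 11, align 1) → ends 59
pad 5 to align 8 for vy
vy at 64 (size 8, align 8) → ends 72
y at 72 (size 4, align 4) → ends 76
z at 76 (size 4, align 4) → ends 80
total 80 bytes, alignment 8
— Descriptor2 —
vx at 0 (size 16, align 8) → ends 16
ammo at 16 (size 8, align 8) → ends 24
cooldown at 24 (size 8, align 8) → ends 32
vy at 32 (size 8, align 8) → ends 40
team at 40 (size 4, align 4) → ends 44
y at 44 (size 4, align 4) → ends 48
z at 48 (size 4, align 4) → ends 52
hp at 52 (size 11, align 1) → ends 63
state at 63 (size 1, align 1) → ends 64
id at 64 (size 1, align 1) → ends 65
tail pad 7 to reach multiple of 8
total 72 bytes, alignment 8
80 − 72 = 8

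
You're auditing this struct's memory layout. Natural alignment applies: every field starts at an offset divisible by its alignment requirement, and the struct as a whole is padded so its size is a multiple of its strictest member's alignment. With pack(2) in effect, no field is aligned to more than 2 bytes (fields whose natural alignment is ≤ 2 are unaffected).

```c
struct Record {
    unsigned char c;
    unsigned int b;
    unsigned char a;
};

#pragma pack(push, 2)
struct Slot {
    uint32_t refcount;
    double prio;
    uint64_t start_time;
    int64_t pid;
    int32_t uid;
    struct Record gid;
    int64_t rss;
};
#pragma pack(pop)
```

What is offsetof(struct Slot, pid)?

Record: c at 0 (size 1, align 1) → ends 1; pad 3 to align 4 for b; b at 4 (size 4, align 4) → ends 8; a at 8 (size 1, align 1) → ends 9; tail pad 3 to reach multiple of 4; total 12 bytes, alignment 4
refcount at 0 (size 4, align 2) → ends 4
prio at 4 (size 8, align 2) → ends 12
start_time at 12 (size 8, align 2) → ends 20
pid at 20 (size 8, align 2) → ends 28

20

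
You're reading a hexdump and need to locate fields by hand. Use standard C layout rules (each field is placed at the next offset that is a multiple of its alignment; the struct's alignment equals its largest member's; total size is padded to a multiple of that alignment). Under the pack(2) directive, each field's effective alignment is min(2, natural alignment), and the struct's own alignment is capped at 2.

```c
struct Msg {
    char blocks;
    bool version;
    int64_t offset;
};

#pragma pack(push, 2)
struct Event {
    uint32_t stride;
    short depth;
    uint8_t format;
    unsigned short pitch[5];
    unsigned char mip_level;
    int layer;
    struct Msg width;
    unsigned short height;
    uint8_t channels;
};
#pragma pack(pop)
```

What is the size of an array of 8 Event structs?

352

Msg: blocks at 0 (size 1, align 1) → ends 1; version at 1 (size 1, align 1) → ends 2; pad 6 to align 8 for offset; offset at 8 (size 8, align 8) → ends 16; total 16 bytes, alignment 8
stride at 0 (size 4, align 2) → ends 4
depth at 4 (size 2, align 2) → ends 6
format at 6 (size 1, align 1) → ends 7
pad 1 to align 2 for pitch
pitch at 8 (size 10, align 2) → ends 18
mip_level at 18 (size 1, align 1) → ends 19
pad 1 to align 2 for layer
layer at 20 (size 4, align 2) → ends 24
width at 24 (size 16, align 2) → ends 40
height at 40 (size 2, align 2) → ends 42
channels at 42 (size 1, align 1) → ends 43
tail pad 1 to reach multiple of 2
total 44 bytes, alignment 2
array of 8: 8 × 44 = 352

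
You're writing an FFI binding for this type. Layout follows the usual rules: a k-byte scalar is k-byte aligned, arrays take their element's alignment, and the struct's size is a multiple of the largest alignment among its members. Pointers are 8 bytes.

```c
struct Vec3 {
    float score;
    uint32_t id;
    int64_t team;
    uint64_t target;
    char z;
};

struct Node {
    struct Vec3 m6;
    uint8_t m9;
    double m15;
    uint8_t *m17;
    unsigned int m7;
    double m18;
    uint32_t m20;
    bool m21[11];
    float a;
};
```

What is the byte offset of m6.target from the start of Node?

Vec3: score at 0 (size 4, align 4) → ends 4; id at 4 (size 4, align 4) → ends 8; team at 8 (size 8, align 8) → ends 16; target at 16 (size 8, align 8) → ends 24; z at 24 (size 1, align 1) → ends 25; tail pad 7 to reach multiple of 8; total 32 bytes, alignment 8
m6 at 0 (size 32, align 8) → ends 32
within Vec3: target at 16
0 + 16 = 16

16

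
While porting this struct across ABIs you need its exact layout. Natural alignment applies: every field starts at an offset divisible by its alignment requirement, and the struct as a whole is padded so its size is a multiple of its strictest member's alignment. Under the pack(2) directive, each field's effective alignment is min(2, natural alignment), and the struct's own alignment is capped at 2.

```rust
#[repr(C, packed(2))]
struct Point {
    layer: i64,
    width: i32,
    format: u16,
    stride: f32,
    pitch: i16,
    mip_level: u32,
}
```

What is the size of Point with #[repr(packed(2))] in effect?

24

layer at 0 (size 8, align 2) → ends 8
width at 8 (size 4, align 2) → ends 12
format at 12 (size 2, align 2) → ends 14
stride at 14 (size 4, align 2) → ends 18
pitch at 18 (size 2, align 2) → ends 20
mip_level at 20 (size 4, align 2) → ends 24
total 24 bytes, alignment 2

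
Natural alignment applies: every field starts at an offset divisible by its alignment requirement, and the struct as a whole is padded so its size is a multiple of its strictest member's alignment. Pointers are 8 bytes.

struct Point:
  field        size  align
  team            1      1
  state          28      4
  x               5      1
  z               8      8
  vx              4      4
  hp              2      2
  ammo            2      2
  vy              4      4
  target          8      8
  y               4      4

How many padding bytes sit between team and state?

team at 0 (size 1, align 1) → ends 1
pad 3 to align 4 for state
state at 4 (size 28, align 4) → ends 32

3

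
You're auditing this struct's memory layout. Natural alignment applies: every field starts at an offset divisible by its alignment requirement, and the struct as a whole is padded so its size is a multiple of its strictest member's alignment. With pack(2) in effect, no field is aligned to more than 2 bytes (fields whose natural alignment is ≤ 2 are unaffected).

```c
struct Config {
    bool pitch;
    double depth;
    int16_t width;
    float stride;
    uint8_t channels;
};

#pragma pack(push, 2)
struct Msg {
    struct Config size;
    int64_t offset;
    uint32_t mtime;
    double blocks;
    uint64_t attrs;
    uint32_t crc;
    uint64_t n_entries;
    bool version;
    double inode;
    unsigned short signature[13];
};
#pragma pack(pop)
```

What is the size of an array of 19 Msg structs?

2052

Config: 0..1  pitch  (1B, 1-aligned); 1..8  -- padding (7B); 8..16  depth  (8B, 8-aligned); 16..18  width  (2B, 2-aligned); 18..20  -- padding (2B); 20..24  stride  (4B, 4-aligned); 24..25  channels  (1B, 1-aligned); 25..32  -- tail padding (7B); sizeof = 32, alignof = 8
0..32  size  (32B, 2-aligned)
32..40  offset  (8B, 2-aligned)
40..44  mtime  (4B, 2-aligned)
44..52  blocks  (8B, 2-aligned)
52..60  attrs  (8B, 2-aligned)
60..64  crc  (4B, 2-aligned)
64..72  n_entries  (8B, 2-aligned)
72..73  version  (1B, 1-aligned)
73..74  -- padding (1B)
74..82  inode  (8B, 2-aligned)
82..108  signature  (26B, 2-aligned)
sizeof = 108, alignof = 2
array of 19: 19 × 108 = 2052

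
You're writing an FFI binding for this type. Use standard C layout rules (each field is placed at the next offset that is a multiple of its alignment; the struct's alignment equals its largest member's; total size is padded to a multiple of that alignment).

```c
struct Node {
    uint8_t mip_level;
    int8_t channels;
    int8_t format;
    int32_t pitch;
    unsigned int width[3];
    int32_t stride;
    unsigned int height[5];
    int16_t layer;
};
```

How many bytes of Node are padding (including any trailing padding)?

mip_level at 0 (size 1, align 1) → ends 1
channels at 1 (size 1, align 1) → ends 2
format at 2 (size 1, align 1) → ends 3
pad 1 to align 4 for pitch
pitch at 4 (size 4, align 4) → ends 8
width at 8 (size 12, align 4) → ends 20
stride at 20 (size 4, align 4) → ends 24
height at 24 (size 20, align 4) → ends 44
layer at 44 (size 2, align 2) → ends 46
tail pad 2 to reach multiple of 4
total 48 bytes, alignment 4
data bytes 45, size 48 → padding 3

3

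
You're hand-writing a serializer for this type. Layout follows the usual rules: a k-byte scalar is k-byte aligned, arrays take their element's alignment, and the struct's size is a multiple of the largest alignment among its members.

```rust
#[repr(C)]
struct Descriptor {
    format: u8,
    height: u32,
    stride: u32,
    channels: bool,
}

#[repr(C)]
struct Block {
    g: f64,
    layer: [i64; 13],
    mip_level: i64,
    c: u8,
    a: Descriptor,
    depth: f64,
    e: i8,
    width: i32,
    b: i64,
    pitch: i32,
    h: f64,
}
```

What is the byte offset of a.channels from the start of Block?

136

Descriptor: format at 0 (size 1, align 1) → ends 1; pad 3 to align 4 for height; height at 4 (size 4, align 4) → ends 8; stride at 8 (size 4, align 4) → ends 12; channels at 12 (size 1, align 1) → ends 13; tail pad 3 to reach multiple of 4; total 16 bytes, alignment 4
g at 0 (size 8, align 8) → ends 8
layer at 8 (size 104, align 8) → ends 112
mip_level at 112 (size 8, align 8) → ends 120
c at 120 (size 1, align 1) → ends 121
pad 3 to align 4 for a
a at 124 (size 16, align 4) → ends 140
within Descriptor: channels at 12
124 + 12 = 136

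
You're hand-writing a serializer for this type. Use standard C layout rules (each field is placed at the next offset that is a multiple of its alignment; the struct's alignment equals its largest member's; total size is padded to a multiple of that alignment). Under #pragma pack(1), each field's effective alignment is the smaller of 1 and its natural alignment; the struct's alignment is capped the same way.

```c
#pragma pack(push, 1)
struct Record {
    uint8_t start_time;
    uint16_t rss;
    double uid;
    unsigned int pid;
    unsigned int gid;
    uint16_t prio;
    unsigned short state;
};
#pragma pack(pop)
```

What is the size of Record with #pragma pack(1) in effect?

23

start_time at 0 (size 1, align 1) → ends 1
rss at 1 (size 2, align 1) → ends 3
uid at 3 (size 8, align 1) → ends 11
pid at 11 (size 4, align 1) → ends 15
gid at 15 (size 4, align 1) → ends 19
prio at 19 (size 2, align 1) → ends 21
state at 21 (size 2, align 1) → ends 23
total 23 bytes, alignment 1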